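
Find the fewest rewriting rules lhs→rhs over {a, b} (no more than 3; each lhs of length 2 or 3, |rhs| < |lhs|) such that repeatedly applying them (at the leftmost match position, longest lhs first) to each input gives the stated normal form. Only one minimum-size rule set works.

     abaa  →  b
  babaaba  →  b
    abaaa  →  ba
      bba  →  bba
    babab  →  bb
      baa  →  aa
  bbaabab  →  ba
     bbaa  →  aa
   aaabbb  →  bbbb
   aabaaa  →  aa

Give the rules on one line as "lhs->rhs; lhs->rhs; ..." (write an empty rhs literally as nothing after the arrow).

  | abaa => aaa => b
  | babaaba => aaaaba => baba => aaa => b
  | abaaa => aaaa => ba
  | bba

aaa->b; baa->aa; bab->aa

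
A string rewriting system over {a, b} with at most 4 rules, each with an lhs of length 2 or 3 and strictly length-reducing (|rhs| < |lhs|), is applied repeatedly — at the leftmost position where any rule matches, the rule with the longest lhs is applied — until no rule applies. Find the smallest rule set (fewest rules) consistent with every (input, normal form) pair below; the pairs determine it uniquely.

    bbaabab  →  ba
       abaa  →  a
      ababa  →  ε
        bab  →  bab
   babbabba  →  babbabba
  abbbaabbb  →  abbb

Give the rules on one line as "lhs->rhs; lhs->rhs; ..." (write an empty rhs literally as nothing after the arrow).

  | bbaabab => baabab => aabab => baab => aab => ba
  | abaa => aaa => a
  | ababa => aaba => baa => aa => ε
  | bab

aa->; aab->ba; aba->aa; baa->aa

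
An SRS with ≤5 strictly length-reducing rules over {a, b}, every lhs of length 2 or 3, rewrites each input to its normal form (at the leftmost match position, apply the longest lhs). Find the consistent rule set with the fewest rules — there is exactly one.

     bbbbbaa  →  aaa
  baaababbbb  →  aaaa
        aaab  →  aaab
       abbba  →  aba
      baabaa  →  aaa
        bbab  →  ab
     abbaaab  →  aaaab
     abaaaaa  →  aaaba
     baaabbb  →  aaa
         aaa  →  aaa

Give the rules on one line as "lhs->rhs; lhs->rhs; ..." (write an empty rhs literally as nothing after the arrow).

  | bbbbbaa => abbaa => aaa
  | baaababbbb => abababbbb => aaaabbbb => aaaabb => aaaa
  | aaab
  | abbba => aba

abb->a; baa->ab; bab->aa; bbb->a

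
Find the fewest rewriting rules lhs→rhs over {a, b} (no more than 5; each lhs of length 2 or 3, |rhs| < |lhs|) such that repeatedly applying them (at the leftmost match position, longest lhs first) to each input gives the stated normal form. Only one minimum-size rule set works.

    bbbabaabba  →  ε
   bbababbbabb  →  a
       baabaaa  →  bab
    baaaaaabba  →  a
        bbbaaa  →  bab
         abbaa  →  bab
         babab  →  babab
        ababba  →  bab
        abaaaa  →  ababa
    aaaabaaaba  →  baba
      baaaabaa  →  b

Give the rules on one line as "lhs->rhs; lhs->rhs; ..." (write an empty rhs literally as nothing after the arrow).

aa->b; aaa->ab; abb->ba; bb->

  | bbbabaabba => babaabba => babbbba => bbabba => abba => baa => bb => ε
  | bbababbbabb => ababbbabb => abbababb => baababb => bbbabb => babb => bba => a
  | baabaaa => bbbaaa => baaa => bab
  | baaaaaabba => babaaabba => bababbba => babbaba => bbaaba => aaba => bba => a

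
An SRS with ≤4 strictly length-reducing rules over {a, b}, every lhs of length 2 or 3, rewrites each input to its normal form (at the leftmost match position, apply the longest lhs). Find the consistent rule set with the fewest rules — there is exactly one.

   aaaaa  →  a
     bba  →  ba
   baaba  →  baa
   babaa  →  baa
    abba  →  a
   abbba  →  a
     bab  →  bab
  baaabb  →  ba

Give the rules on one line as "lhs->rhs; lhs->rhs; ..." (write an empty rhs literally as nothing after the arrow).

  | aaaaa => aaa => a
  | bba => ba
  | baaba => baa
  | babaa => baa

aaa->a; aba->a; bb->; bba->ba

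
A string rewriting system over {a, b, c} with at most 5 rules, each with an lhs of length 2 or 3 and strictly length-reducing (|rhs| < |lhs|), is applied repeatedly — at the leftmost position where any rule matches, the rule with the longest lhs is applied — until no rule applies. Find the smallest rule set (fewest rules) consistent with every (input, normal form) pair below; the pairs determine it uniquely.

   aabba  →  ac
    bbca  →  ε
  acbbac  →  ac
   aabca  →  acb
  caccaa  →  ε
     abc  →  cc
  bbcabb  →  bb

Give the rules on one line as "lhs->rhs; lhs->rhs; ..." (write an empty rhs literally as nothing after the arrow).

  | aabba => acba => ac
  | bbca => ba => ε
  | acbbac => acbc => ac
  | aabca => acca => acb

ab->c; ba->; bc->; ca->b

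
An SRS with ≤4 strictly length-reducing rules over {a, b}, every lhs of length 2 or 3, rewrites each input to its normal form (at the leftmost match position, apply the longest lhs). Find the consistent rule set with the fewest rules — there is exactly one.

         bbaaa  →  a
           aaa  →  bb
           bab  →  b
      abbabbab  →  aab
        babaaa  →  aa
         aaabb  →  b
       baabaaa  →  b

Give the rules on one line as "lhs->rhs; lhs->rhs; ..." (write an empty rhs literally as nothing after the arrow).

  | bbaaa => baa => a
  | aaa => bb
  | bab => b
  | abbabbab => abbbab => aab

aaa->bb; aba->aa; ba->; bbb->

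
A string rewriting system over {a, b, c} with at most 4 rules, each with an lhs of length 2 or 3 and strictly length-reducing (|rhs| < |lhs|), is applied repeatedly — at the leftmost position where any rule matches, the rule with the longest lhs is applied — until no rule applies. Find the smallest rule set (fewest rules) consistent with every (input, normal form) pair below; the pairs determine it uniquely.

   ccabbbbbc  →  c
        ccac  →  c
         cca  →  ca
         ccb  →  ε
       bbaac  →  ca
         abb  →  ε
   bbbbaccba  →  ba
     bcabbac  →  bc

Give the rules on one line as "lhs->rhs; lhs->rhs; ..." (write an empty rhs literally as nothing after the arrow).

  | ccabbbbbc => cabbbbbc => cacbbbc => cbbbc => bbc => cc => c
  | ccac => cac => c
  | cca => ca
  | ccb => cb => ε

ac->; bb->c; cb->; cc->c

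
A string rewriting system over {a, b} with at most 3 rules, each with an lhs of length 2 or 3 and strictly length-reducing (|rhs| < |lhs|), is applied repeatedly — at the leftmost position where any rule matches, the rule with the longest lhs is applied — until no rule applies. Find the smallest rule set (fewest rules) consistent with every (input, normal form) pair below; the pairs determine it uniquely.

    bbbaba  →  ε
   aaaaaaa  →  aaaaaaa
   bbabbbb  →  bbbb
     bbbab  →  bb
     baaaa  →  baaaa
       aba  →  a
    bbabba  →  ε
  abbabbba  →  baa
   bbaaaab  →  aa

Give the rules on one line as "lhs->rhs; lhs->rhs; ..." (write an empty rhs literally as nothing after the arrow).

  | bbbaba => bba => ε
  | aaaaaaa
  | bbabbbb => bbbb
  | bbbab => bb

ab->; bab->ba; bba->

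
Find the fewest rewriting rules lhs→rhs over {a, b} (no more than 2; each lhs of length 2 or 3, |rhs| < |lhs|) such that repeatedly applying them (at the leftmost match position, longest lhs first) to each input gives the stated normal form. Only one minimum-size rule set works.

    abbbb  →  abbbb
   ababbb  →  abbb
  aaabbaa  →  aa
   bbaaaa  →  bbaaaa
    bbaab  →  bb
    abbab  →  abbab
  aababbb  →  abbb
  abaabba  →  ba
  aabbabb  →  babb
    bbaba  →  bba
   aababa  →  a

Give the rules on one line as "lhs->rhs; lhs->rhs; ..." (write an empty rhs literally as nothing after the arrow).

aab->; aba->a

  | abbbb
  | ababbb => abbb
  | aaabbaa => abaa => aa
  | bbaaaa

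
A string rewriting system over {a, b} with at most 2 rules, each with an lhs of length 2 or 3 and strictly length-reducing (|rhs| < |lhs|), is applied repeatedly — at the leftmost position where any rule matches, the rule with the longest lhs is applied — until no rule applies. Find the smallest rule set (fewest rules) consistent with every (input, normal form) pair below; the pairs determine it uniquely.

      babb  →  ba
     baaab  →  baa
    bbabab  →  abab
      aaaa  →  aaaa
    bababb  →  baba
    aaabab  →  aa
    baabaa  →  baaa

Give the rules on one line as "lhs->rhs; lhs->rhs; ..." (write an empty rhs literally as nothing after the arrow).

  | babb => ba
  | baaab => baa
  | bbabab => abab
  | aaaa

aab->a; bb->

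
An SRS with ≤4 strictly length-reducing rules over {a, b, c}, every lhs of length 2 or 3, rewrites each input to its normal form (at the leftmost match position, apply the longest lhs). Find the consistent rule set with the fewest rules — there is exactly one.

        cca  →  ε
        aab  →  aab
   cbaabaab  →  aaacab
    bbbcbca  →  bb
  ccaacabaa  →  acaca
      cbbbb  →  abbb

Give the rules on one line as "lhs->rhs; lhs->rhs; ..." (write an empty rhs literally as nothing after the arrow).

  | cca => ε
  | aab
  | cbaabaab => aaabaab => aaacab
  | bbbcbca => bbbaca => bbcca => bb

ba->c; cb->a; cca->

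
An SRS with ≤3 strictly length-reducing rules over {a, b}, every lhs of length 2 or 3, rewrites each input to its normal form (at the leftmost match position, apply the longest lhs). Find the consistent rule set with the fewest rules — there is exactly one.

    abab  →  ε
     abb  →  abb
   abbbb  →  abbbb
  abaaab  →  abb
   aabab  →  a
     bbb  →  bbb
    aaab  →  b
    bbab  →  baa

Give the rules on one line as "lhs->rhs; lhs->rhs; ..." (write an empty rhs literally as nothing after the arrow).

aaa->; bab->aa

  | abab => aaa => ε
  | abb
  | abbbb
  | abaaab => abb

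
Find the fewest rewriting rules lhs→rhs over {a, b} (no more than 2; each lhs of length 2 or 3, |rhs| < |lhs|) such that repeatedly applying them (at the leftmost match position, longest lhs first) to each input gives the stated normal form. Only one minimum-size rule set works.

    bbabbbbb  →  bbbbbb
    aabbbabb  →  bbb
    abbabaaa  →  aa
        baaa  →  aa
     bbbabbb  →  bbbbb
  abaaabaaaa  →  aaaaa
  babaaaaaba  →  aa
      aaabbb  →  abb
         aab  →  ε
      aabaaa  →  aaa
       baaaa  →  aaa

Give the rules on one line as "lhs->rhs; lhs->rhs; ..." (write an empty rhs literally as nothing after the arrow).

aab->ba; ba->

  | bbabbbbb => bbbbbb
  | aabbbabb => babbabb => bbabb => bbb
  | abbabaaa => abbaaa => abaa => aa
  | baaa => aa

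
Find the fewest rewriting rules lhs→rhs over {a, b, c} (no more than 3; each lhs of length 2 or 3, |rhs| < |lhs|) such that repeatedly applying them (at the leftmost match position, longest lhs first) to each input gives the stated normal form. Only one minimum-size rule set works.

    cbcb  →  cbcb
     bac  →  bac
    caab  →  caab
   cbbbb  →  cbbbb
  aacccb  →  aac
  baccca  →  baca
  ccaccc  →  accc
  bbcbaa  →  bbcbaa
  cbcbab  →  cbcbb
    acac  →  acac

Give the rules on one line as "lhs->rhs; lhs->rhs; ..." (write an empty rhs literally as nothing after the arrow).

bab->bb; cca->a; ccb->

  | cbcb
  | bac
  | caab
  | cbbbb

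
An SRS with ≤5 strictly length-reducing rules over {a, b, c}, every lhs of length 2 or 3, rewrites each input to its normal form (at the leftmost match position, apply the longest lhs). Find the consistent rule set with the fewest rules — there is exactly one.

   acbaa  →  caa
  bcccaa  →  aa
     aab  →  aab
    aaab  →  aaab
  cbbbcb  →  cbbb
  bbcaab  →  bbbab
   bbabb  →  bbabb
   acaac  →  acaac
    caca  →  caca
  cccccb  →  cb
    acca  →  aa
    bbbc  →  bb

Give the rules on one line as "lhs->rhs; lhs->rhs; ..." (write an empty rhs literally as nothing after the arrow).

acb->c; bc->; bca->bb; cc->

  | acbaa => caa
  | bcccaa => ccaa => aa
  | aab
  | aaab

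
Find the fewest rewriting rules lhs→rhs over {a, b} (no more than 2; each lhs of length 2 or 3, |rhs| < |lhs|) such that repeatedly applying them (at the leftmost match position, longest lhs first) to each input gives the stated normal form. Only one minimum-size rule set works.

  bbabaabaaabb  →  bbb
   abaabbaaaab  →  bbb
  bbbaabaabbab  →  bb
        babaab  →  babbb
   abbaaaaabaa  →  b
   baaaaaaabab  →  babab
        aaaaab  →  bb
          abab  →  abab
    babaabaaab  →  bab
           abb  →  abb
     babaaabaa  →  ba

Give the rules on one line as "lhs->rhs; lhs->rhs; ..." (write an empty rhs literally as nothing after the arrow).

  | bbabaabaaabb => aabaabaaabb => bbaabaaabb => aaabaaabb => babaaabb => babbabb => baaabb => bbabb => aabb => bbb
  | abaabbaaaab => abbbbaaaab => abbaaaaab => aaaaaaab => baaaaab => bbaaab => aaaab => baab => bbb
  | bbbaabaabbab => baaabaabbab => bbabaabbab => aabaabbab => bbaabbab => aaabbab => babbab => baaab => bbab => aab => bb
  | babaab => babbb

aa->b; bba->aa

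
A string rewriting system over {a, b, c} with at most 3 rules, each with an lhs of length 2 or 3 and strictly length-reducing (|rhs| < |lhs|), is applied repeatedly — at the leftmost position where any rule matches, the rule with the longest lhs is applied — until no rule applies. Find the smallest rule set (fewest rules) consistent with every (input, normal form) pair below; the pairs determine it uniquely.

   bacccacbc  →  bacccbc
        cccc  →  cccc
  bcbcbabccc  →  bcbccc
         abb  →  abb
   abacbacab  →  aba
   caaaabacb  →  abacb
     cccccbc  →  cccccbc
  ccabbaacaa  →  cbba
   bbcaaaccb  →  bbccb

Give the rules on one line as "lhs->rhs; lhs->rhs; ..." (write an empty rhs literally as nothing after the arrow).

  | bacccacbc => bacccbc
  | cccc
  | bcbcbabccc => bcbcaccc => bcbccc
  | abb

aa->; bab->a; ca->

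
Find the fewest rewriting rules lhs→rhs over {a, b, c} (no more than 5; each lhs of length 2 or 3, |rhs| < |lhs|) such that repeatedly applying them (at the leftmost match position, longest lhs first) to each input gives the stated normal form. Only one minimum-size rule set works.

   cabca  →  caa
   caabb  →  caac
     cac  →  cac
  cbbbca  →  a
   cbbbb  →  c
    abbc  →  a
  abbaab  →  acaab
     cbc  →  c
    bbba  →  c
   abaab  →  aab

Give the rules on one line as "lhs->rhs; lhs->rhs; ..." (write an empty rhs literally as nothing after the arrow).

ba->; bb->c; bc->; cc->

  | cabca => caa
  | caabb => caac
  | cac
  | cbbbca => ccbca => bca => a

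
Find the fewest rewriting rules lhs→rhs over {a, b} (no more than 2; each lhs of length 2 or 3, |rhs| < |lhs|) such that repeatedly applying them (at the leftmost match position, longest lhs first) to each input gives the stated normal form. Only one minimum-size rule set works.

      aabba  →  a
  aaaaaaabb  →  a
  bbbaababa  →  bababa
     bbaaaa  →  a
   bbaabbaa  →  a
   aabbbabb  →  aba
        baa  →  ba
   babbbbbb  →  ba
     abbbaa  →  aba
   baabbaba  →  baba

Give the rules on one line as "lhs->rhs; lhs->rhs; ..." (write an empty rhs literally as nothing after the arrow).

  | aabba => abba => aa => a
  | aaaaaaabb => aaaaaabb => aaaaabb => aaaabb => aaabb => aabb => abb => a
  | bbbaababa => baababa => bababa
  | bbaaaa => aaaa => aaa => aa => a

aa->a; bb->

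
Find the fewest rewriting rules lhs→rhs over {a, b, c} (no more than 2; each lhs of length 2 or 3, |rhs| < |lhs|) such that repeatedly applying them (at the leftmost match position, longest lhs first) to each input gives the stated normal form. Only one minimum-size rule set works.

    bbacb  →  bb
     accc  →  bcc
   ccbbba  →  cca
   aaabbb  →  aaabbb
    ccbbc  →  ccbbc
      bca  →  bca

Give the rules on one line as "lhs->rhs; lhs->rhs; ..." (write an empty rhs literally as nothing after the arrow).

  | bbacb => bacb => acb => bb
  | accc => bcc
  | ccbbba => ccbba => ccba => cca
  | aaabbb

ac->b; ba->a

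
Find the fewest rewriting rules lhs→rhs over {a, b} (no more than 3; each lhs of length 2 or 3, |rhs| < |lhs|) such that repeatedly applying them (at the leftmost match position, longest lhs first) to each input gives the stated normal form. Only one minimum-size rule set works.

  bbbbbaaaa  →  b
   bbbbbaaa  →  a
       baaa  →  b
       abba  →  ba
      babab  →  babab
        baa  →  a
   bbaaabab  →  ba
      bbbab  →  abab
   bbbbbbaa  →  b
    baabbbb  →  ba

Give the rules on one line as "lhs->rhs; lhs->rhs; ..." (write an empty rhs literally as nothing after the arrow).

  | bbbbbaaaa => abbbaaaa => aabaaaa => aaaaa => baaa => bba => aa => b
  | bbbbbaaa => abbbaaa => aabaaa => aaaa => baa => bb => a
  | baaa => bba => aa => b
  | abba => aaa => ba

aa->b; aab->a; bb->a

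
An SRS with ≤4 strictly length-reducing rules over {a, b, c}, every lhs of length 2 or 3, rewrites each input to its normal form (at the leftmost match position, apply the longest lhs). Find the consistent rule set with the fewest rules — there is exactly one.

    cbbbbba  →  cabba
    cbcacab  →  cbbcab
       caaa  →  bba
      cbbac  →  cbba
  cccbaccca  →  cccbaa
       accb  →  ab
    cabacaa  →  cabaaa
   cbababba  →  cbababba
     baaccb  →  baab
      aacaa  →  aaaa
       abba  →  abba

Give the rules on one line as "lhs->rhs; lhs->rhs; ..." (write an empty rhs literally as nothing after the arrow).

ac->a; bbb->a; caa->bb; cac->bc

  | cbbbbba => cabba
  | cbcacab => cbbcab
  | caaa => bba
  | cbbac => cbba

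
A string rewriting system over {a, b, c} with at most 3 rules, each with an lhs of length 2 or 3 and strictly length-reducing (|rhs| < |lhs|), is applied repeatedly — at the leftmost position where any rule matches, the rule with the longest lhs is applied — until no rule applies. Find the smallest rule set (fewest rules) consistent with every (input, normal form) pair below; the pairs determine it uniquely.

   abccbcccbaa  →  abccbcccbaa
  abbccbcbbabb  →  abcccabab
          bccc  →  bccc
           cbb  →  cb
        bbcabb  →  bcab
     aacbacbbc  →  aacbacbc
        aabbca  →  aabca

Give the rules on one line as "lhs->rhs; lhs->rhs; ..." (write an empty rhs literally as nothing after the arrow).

bb->b; bcb->ca

  | abccbcccbaa
  | abbccbcbbabb => abccbcbbabb => abcccababb => abcccabab
  | bccc
  | cbb => cb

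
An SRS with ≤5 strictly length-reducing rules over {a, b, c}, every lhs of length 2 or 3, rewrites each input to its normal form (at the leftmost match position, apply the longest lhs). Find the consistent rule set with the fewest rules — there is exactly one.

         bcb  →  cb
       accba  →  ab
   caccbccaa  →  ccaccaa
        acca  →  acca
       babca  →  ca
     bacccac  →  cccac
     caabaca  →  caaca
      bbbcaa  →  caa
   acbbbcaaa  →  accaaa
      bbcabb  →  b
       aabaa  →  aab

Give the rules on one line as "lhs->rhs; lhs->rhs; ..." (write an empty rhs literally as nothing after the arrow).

  | bcb => cb
  | accba => abaa => aba => ab
  | caccbccaa => cabaccaa => ccaccaa
  | acca

ba->b; bc->c; cab->cc; ccb->ba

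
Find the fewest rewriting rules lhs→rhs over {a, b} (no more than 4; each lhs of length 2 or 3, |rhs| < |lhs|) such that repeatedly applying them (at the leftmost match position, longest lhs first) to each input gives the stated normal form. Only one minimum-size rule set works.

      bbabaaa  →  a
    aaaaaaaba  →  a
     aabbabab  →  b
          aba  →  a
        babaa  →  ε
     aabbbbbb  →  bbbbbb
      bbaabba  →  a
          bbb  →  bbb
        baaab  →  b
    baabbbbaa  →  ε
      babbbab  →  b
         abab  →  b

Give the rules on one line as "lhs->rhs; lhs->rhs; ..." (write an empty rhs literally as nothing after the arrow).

  | bbabaaa => babaaa => abaaa => baaa => aaa => a
  | aaaaaaaba => aaaaaba => aaaba => aba => ba => a
  | aabbabab => bbabab => babab => abab => bab => ab => b
  | aba => ba => a

aa->; ab->b; ba->a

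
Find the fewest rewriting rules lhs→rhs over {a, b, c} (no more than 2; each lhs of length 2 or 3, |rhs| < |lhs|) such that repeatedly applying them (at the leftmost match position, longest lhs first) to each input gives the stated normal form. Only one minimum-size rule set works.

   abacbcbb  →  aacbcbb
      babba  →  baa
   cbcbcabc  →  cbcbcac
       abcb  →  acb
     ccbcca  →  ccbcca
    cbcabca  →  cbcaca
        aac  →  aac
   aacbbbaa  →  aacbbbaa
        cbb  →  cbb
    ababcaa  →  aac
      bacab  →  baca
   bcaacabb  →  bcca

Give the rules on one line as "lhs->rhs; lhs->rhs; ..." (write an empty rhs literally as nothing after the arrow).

ab->a; caa->c

  | abacbcbb => aacbcbb
  | babba => baba => baa
  | cbcbcabc => cbcbcac
  | abcb => acb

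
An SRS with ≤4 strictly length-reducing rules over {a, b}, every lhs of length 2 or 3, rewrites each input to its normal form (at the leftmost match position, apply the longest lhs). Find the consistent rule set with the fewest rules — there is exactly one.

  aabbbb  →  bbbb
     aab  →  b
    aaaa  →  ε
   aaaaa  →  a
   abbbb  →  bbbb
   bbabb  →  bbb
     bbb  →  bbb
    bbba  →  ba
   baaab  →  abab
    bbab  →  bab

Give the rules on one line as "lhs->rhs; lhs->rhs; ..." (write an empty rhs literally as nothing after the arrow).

  | aabbbb => bbbb
  | aab => b
  | aaaa => aa => ε
  | aaaaa => aaa => a

aa->; abb->bb; baa->ab; bba->ba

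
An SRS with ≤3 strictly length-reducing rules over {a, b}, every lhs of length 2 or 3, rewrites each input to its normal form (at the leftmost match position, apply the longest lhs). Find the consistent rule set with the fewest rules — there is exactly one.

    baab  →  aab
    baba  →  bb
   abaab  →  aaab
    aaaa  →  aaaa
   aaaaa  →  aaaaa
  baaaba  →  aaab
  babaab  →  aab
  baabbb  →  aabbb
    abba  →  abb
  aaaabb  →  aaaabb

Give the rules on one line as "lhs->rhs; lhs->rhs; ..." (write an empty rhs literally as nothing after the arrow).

  | baab => aab
  | baba => bba => bb
  | abaab => aaab
  | aaaa

ba->b; baa->aa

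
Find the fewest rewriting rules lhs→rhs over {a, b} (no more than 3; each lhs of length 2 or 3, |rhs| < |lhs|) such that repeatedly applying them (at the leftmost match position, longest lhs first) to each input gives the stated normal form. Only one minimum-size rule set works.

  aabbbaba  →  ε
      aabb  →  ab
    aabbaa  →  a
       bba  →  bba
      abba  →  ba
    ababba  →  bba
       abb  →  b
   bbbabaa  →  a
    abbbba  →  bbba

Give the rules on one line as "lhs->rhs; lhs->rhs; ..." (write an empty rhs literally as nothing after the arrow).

  | aabbbaba => abbaba => baba => aba => ε
  | aabb => ab
  | aabbaa => abaa => a
  | bba

aba->; abb->b; bab->ab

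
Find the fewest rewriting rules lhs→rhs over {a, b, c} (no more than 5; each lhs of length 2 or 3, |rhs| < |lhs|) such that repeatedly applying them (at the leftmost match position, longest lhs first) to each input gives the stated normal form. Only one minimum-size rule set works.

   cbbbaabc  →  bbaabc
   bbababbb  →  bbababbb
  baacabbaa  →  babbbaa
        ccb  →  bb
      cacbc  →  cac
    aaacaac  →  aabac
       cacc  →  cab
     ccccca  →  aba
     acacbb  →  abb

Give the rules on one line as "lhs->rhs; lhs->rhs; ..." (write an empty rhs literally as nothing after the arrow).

  | cbbbaabc => bbaabc
  | bbababbb
  | baacabbaa => baccbbaa => babbbaa
  | ccb => bb

aca->cc; cb->; cc->b; ccc->a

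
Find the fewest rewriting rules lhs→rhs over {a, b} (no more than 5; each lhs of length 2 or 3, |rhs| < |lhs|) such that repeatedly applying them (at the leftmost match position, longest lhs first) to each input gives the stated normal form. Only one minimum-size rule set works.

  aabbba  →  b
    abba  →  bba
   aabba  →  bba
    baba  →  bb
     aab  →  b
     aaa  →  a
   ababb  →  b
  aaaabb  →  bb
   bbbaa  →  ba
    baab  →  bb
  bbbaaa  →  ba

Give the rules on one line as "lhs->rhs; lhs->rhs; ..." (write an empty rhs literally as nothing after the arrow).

  | aabbba => abbba => bbba => aba => b
  | abba => bba
  | aabba => abba => bba
  | baba => bb

aa->a; ab->b; aba->b; bbb->ab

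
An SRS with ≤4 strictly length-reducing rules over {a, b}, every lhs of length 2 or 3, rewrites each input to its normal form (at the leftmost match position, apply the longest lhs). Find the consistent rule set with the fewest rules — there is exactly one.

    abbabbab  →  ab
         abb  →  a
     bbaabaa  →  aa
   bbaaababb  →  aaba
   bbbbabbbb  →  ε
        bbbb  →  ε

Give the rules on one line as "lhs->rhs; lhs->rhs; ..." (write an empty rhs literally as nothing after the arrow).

  | abbabbab => abbab => ab
  | abb => a
  | bbaabaa => abaa => aa
  | bbaaababb => aababb => aaba

baa->a; bb->; bba->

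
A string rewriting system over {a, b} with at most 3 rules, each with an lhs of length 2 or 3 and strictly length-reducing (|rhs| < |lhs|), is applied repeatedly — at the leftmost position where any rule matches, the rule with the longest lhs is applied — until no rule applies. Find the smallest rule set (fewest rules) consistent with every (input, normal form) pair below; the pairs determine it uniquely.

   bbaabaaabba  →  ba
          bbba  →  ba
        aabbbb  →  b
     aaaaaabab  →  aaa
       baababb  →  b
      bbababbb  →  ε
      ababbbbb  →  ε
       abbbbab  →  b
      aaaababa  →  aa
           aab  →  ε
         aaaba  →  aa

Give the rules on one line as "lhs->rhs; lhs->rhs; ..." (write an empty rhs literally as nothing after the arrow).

aab->; ab->b; bb->

  | bbaabaaabba => aabaaabba => aaabba => aba => ba
  | bbba => ba
  | aabbbb => bbb => b
  | aaaaaabab => aaaaab => aaa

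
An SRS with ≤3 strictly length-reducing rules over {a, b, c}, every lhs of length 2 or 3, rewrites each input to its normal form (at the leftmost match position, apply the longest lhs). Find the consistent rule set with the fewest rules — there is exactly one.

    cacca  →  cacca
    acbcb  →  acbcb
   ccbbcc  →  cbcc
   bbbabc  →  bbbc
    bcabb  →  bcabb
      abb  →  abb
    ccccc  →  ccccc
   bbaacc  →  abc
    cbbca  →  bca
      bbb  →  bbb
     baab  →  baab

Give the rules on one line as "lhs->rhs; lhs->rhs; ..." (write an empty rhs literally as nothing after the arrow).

  | cacca
  | acbcb
  | ccbbcc => cbcc
  | bbbabc => bbbc

bac->ab; bba->b; cbb->b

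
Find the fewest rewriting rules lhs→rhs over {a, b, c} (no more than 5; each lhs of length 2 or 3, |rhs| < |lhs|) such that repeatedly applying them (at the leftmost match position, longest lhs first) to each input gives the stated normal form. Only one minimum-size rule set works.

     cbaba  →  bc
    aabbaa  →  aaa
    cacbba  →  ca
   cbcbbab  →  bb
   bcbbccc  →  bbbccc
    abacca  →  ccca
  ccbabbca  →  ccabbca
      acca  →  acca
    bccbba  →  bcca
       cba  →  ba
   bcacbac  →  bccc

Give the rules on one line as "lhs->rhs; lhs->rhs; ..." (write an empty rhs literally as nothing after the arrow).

  | cbaba => baba => bc
  | aabbaa => aaa
  | cacbba => cabba => ca
  | cbcbbab => bcbbab => bbbab => bb

aba->c; bba->; cb->b; ccb->cc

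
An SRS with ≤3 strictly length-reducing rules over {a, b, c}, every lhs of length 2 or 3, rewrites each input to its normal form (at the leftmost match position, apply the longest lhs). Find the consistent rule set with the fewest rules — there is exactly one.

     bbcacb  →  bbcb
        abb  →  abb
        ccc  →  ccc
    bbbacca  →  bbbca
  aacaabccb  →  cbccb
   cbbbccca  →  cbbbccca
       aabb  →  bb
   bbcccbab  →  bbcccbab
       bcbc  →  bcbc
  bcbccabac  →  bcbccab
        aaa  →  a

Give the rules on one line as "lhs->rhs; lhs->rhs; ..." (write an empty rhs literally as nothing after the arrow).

aa->; ac->

  | bbcacb => bbcb
  | abb
  | ccc
  | bbbacca => bbbca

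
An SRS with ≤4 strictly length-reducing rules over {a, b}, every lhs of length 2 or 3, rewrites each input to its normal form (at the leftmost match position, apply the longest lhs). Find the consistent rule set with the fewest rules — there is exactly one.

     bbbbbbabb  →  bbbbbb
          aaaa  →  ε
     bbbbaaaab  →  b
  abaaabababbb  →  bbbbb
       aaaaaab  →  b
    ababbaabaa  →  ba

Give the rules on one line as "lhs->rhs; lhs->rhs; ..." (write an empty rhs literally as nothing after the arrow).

aa->; abb->bb; baa->; bba->

  | bbbbbbabb => bbbbbb
  | aaaa => aa => ε
  | bbbbaaaab => bbaaab => aab => b
  | abaaabababbb => aabababbb => bababbb => babbbb => bbbbb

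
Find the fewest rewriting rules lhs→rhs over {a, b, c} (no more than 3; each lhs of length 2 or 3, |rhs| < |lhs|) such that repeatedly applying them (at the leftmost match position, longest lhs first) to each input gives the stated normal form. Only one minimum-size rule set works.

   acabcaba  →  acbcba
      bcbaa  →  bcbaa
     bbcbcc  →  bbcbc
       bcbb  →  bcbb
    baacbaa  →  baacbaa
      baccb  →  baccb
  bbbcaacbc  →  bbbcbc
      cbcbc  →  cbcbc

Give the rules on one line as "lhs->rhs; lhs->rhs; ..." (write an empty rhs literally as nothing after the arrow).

bcc->bc; ca->c

  | acabcaba => acbcaba => acbcba
  | bcbaa
  | bbcbcc => bbcbc
  | bcbb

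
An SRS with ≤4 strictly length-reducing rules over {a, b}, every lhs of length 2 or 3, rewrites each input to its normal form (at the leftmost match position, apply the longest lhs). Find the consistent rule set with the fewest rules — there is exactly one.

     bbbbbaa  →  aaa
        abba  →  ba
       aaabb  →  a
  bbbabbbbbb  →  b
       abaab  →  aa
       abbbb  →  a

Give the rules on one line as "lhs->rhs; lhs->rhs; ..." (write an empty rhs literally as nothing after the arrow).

  | bbbbbaa => abbbaa => bbaa => aaa
  | abba => ba
  | aaabb => aab => a
  | bbbabbbbbb => ababbbbbb => aabbbbbb => abbbbb => bbbb => abb => b

aab->a; ab->a; abb->b; bb->a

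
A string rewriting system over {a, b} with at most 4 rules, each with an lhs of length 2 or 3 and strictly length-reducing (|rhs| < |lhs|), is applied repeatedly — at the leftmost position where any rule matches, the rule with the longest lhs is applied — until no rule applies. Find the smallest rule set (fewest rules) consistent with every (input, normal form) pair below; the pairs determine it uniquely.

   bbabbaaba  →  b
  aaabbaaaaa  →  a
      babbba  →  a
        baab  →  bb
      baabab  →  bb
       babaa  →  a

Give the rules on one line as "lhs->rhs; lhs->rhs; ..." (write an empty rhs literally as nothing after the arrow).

aa->b; ba->a; bba->aa

  | bbabbaaba => aabbaaba => bbbaaba => baaaba => aaaba => baba => aba => aa => b
  | aaabbaaaaa => babbaaaaa => abbaaaaa => aaaaaaa => baaaaa => aaaaa => baaa => aaa => ba => a
  | babbba => abbba => abaa => aaa => ba => a
  | baab => aab => bb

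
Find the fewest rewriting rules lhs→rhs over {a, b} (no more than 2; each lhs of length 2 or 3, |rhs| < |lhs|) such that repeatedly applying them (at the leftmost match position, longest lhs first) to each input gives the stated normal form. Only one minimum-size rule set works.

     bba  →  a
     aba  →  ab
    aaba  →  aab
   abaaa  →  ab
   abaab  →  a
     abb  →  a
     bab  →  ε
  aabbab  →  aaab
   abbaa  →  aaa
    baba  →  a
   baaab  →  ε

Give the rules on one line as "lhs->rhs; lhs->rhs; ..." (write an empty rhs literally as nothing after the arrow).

ba->b; bb->

  | bba => a
  | aba => ab
  | aaba => aab
  | abaaa => abaa => aba => ab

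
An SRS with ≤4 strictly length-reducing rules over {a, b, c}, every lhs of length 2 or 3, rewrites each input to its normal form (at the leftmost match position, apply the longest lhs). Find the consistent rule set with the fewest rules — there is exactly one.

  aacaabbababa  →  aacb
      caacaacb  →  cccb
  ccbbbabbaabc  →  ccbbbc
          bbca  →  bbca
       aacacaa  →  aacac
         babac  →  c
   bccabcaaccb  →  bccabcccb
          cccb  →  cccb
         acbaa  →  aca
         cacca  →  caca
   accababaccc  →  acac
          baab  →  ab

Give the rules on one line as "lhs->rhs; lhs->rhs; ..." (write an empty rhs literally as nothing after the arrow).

acc->ac; ba->; caa->c

  | aacaabbababa => aacbbababa => aacbbaba => aacbba => aacb
  | caacaacb => ccaacb => cccb
  | ccbbbabbaabc => ccbbbbaabc => ccbbbabc => ccbbbc
  | bbca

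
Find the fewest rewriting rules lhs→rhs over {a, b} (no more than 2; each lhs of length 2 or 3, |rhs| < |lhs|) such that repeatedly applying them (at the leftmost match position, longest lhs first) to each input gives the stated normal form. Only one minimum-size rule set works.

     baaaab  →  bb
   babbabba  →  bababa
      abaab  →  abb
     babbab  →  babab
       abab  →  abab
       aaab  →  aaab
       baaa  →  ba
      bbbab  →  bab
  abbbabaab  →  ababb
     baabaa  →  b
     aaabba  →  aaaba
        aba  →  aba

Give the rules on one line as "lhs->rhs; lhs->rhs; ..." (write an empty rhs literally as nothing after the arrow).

  | baaaab => baab => bb
  | babbabba => bababba => bababa
  | abaab => abb
  | babbab => babab

baa->b; bba->ba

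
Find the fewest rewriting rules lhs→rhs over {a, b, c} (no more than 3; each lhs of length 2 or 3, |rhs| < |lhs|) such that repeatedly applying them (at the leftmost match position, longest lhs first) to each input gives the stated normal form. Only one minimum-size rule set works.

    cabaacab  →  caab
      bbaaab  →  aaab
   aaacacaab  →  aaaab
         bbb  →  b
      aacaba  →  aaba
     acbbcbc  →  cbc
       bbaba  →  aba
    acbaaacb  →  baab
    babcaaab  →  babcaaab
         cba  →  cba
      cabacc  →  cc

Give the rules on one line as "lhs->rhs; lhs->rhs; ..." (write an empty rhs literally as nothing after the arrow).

  | cabaacab => caacab => caab
  | bbaaab => aaab
  | aaacacaab => aaacaab => aaaab
  | bbb => b

ac->; bb->; cab->c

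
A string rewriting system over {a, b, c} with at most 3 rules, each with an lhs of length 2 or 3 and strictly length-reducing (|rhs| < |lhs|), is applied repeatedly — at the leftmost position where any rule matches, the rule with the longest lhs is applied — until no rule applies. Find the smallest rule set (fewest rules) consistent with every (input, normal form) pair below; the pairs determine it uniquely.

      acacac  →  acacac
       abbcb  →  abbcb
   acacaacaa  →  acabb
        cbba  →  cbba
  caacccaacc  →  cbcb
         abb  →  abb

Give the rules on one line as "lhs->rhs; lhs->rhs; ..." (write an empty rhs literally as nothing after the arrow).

  | acacac
  | abbcb
  | acacaacaa => acabcaa => acabb
  | cbba

bcc->cb; caa->b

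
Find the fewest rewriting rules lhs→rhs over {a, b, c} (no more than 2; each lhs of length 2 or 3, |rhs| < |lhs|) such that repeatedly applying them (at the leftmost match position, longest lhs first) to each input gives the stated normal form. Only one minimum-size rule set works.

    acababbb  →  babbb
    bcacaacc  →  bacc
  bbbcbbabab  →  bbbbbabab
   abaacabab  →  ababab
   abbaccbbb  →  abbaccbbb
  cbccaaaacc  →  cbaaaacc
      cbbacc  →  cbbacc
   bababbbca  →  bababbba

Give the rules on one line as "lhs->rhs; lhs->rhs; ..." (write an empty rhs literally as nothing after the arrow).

aca->; bc->b

  | acababbb => babbb
  | bcacaacc => bacaacc => bacc
  | bbbcbbabab => bbbbbabab
  | abaacabab => ababab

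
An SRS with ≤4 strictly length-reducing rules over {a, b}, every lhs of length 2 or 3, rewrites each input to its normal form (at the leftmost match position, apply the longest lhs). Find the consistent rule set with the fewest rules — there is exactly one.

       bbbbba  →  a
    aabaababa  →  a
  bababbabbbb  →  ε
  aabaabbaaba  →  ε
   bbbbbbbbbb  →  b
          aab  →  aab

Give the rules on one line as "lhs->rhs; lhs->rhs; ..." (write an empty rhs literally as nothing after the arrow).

  | bbbbba => bba => a
  | aabaababa => abbababa => ababa => bbba => a
  | bababbabbbb => bbbbbabbbb => bbabbbb => abbbb => bb => ε
  | aabaabbaaba => abbabbaaba => abbaaba => aaba => abb => ε

aba->bb; abb->; bb->; bbb->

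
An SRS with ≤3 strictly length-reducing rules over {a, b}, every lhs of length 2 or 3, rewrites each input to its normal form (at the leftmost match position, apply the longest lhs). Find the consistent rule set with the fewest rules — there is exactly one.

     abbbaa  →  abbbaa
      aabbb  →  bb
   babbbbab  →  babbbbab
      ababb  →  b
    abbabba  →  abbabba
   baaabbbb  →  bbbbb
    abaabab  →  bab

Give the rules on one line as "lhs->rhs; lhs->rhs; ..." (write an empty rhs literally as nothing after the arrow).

  | abbbaa
  | aabbb => bb
  | babbbbab
  | ababb => aabb => b

aaa->; aab->; aba->aa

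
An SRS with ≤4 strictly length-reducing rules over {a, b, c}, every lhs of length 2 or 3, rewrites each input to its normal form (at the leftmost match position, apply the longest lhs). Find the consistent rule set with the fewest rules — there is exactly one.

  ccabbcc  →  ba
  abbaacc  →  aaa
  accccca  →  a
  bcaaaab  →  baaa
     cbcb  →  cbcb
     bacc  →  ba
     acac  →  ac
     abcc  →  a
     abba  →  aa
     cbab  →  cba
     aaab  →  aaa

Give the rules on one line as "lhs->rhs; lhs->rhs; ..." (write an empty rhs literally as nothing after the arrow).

ab->a; ca->; cc->b

  | ccabbcc => babbcc => babcc => bacc => bab => ba
  | abbaacc => abaacc => aaacc => aaab => aaa
  | accccca => abccca => accca => abca => aca => a
  | bcaaaab => baaab => baaa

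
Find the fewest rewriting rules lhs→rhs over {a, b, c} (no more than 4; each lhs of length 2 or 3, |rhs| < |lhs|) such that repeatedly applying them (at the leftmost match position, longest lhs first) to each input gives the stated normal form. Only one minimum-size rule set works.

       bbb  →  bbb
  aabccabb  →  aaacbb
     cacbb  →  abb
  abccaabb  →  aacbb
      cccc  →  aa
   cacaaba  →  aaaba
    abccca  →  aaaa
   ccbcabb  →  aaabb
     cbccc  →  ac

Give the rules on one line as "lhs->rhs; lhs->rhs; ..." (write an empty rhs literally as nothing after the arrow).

  | bbb
  | aabccabb => aaacabb => aaacbb
  | cacbb => ccbb => abb
  | abccaabb => aacaabb => aacabb => aacbb

bc->a; ca->c; cc->a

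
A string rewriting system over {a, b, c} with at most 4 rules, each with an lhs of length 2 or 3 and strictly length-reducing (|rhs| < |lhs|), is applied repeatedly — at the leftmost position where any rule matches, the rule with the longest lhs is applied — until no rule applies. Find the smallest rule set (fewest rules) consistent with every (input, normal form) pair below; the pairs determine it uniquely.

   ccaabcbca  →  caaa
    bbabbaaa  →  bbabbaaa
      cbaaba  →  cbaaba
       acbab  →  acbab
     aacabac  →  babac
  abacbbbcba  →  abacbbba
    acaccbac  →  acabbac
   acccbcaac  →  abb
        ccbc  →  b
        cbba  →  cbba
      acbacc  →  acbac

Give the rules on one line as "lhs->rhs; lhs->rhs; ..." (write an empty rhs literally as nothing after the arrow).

aac->b; bc->; cc->c; ccb->bb

  | ccaabcbca => caabcbca => caabca => caaa
  | bbabbaaa
  | cbaaba
  | acbab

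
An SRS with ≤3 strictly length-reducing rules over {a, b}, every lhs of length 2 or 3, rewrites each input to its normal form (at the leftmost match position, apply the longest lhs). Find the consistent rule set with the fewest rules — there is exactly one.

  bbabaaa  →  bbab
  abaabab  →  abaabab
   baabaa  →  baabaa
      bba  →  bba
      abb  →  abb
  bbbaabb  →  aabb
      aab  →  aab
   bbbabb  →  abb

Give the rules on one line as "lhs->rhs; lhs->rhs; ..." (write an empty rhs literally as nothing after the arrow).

aaa->; bbb->

  | bbabaaa => bbab
  | abaabab
  | baabaa
  | bba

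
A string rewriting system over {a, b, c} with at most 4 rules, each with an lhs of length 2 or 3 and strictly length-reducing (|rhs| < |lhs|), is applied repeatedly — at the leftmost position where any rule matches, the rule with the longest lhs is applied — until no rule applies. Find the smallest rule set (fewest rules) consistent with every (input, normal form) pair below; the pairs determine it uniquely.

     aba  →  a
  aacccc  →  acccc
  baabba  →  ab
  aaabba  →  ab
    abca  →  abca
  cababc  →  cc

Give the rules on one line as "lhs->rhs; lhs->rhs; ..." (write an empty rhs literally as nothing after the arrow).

aa->a; ba->; cab->c

  | aba => a
  | aacccc => acccc
  | baabba => abba => ab
  | aaabba => aabba => abba => ab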